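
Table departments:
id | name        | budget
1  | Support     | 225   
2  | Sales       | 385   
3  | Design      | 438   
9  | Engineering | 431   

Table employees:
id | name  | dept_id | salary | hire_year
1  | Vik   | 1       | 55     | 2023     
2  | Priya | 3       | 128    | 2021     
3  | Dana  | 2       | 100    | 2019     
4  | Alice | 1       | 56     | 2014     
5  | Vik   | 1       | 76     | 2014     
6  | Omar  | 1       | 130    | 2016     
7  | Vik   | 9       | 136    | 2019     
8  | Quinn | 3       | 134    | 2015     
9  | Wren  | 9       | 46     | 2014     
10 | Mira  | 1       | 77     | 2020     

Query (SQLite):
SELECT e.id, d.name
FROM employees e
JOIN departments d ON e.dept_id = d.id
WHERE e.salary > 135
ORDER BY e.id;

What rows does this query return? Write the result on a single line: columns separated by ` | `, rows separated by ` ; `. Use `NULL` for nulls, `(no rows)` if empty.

7 | Engineering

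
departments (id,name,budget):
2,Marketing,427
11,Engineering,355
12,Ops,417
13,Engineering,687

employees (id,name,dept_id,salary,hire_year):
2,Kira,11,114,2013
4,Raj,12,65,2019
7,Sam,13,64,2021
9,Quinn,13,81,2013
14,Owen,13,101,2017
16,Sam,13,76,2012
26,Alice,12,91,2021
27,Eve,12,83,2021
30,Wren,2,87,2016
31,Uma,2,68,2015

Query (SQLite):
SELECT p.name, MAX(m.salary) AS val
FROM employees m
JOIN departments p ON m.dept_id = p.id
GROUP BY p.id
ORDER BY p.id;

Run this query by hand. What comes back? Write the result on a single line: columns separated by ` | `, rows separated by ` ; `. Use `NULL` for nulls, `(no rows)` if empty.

Marketing | 87 ; Engineering | 114 ; Ops | 91 ; Engineering | 101

Join each employees row to its departments via dept_id.
Group joined rows by departments.id; compute MAX(m.salary) per group.
  2: ids {30, 31} → MAX(m.salary)=87
  11: ids {2} → MAX(m.salary)=114
  12: ids {4, 26, 27} → MAX(m.salary)=91
  13: ids {7, 9, 14, 16} → MAX(m.salary)=101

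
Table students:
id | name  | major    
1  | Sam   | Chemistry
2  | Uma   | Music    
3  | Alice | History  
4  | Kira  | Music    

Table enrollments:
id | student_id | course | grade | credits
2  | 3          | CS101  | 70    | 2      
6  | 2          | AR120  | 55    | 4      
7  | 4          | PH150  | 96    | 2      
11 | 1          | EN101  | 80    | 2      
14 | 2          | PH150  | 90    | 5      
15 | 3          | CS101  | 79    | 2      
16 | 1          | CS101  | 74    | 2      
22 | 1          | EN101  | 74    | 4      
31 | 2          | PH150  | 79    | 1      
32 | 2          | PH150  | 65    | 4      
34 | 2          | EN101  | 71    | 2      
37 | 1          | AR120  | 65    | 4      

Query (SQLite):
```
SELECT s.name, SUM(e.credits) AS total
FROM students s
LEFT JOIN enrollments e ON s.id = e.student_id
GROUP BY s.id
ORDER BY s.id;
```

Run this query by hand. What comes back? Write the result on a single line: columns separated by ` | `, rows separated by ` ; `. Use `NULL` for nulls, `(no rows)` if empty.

LEFT JOIN keeps every students row; unmatched ones get NULL for enrollments columns.
Group by students.id and compute SUM(e.credits). SUM over an all-NULL group is NULL.
  1: ids {11, 16, 22, 37} → SUM(e.credits)=12
  2: ids {6, 14, 31, 32, 34} → SUM(e.credits)=16
  3: ids {2, 15} → SUM(e.credits)=4
  4: ids {7} → SUM(e.credits)=2

Sam | 12 ; Uma | 16 ; Alice | 4 ; Kira | 2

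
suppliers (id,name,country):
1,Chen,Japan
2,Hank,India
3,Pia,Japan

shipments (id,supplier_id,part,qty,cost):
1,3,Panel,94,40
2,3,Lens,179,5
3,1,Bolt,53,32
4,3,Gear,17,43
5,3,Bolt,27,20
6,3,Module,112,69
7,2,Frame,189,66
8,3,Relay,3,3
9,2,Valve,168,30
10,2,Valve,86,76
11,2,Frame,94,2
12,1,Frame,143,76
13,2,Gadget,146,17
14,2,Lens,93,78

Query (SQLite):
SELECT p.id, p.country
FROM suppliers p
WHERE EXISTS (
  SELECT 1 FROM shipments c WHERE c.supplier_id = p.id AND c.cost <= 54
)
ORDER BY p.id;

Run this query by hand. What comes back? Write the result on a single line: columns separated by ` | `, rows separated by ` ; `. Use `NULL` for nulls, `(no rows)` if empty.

For each suppliers row, check whether any shipments with matching supplier_id has cost <= 54.
Keep rows where that is true.

1 | Japan ; 2 | India ; 3 | Japan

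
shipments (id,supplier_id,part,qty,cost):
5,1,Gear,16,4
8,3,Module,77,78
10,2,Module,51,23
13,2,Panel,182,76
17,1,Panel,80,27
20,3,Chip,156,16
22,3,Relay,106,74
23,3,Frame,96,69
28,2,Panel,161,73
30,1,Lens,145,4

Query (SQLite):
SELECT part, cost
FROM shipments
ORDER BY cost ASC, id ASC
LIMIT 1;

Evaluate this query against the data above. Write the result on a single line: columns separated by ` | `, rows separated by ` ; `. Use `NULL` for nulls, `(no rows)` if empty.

Sort by cost asc, tiebreak id asc: (4, id=5), (4, id=30), (16, id=20), (23, id=10) …. Take first 1.

Gear | 4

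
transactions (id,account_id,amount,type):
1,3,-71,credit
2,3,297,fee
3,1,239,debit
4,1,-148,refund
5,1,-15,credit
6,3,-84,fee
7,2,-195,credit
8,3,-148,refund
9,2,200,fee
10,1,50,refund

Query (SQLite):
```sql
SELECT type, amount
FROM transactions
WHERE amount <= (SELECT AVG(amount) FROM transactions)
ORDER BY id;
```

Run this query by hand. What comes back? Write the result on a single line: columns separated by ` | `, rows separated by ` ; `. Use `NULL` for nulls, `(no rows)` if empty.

Scalar subquery: AVG(amount) over all transactions rows = 12.5.
Keep rows where amount <= that value.

credit | -71 ; refund | -148 ; credit | -15 ; fee | -84 ; credit | -195 ; refund | -148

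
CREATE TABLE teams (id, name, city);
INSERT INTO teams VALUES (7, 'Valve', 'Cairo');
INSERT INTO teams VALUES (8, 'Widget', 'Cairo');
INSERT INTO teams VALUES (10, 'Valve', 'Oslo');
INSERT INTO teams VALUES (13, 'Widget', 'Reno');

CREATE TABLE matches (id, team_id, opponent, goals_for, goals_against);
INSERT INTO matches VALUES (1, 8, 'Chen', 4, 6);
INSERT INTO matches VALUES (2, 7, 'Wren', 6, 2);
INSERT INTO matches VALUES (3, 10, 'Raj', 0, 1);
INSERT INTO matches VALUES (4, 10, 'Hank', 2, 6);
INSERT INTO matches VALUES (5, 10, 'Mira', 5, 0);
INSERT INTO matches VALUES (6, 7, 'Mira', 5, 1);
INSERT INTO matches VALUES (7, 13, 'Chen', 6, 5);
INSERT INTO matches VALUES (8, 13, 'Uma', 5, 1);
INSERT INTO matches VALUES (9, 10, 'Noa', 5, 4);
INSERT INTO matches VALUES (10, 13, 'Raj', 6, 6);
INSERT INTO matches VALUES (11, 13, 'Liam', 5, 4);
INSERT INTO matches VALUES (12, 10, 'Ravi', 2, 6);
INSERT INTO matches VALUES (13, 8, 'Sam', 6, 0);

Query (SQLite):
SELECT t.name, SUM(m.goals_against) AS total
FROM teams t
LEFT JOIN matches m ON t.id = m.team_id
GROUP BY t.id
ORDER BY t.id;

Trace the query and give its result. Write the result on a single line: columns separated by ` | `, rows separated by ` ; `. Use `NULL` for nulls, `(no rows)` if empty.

Valve | 3 ; Widget | 6 ; Valve | 17 ; Widget | 16

LEFT JOIN keeps every teams row; unmatched ones get NULL for matches columns.
Group by teams.id and compute SUM(m.goals_against). SUM over an all-NULL group is NULL.
  7: ids {2, 6} → SUM(m.goals_against)=3
  8: ids {1, 13} → SUM(m.goals_against)=6
  10: ids {3, 4, 5, 9, 12} → SUM(m.goals_against)=17
  13: ids {7, 8, 10, 11} → SUM(m.goals_against)=16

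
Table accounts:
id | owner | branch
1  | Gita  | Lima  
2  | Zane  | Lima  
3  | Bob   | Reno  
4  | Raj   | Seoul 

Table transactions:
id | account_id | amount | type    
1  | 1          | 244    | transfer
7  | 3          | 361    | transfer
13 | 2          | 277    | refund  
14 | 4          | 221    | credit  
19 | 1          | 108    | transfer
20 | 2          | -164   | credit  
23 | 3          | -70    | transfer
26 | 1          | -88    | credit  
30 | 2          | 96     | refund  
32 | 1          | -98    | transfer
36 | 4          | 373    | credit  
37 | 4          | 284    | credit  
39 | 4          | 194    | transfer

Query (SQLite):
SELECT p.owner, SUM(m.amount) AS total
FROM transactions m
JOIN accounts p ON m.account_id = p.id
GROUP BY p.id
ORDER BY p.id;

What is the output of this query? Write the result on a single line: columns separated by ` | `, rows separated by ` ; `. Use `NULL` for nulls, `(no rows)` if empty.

Join each transactions row to its accounts via account_id.
Group joined rows by accounts.id; compute SUM(m.amount) per group.
  1: ids {1, 19, 26, 32} → SUM(m.amount)=166
  2: ids {13, 20, 30} → SUM(m.amount)=209
  3: ids {7, 23} → SUM(m.amount)=291
  4: ids {14, 36, 37, 39} → SUM(m.amount)=1072

Gita | 166 ; Zane | 209 ; Bob | 291 ; Raj | 1072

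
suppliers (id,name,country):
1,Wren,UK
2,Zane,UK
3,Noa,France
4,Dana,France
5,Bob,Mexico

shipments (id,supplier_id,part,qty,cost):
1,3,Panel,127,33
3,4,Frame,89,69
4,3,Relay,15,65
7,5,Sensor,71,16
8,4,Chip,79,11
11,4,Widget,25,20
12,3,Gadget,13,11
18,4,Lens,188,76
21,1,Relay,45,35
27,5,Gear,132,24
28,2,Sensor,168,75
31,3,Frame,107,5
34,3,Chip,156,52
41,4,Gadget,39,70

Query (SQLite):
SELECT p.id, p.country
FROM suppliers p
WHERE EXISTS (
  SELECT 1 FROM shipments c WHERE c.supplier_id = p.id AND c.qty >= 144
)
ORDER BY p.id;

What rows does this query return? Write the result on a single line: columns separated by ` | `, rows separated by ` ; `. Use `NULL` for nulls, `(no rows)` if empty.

2 | UK ; 3 | France ; 4 | France

For each suppliers row, check whether any shipments with matching supplier_id has qty >= 144.
Keep rows where that is true.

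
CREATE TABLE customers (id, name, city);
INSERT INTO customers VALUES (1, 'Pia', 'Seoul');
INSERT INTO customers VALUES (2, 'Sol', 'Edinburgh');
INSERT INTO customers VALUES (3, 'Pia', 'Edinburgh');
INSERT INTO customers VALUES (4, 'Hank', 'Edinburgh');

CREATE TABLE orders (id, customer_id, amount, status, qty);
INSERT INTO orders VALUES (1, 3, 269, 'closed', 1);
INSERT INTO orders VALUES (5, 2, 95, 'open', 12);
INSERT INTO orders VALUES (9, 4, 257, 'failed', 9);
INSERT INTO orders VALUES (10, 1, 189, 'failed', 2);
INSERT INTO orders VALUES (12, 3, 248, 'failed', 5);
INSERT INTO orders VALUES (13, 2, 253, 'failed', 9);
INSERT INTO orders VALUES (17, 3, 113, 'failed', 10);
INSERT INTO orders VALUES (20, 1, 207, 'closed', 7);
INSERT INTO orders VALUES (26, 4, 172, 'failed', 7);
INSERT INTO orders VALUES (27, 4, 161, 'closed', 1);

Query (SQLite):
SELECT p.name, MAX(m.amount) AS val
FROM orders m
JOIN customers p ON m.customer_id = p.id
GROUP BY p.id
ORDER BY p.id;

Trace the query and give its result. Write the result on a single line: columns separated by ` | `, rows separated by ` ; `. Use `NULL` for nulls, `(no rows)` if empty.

Pia | 207 ; Sol | 253 ; Pia | 269 ; Hank | 257

Join each orders row to its customers via customer_id.
Group joined rows by customers.id; compute MAX(m.amount) per group.
  1: ids {10, 20} → MAX(m.amount)=207
  2: ids {5, 13} → MAX(m.amount)=253
  3: ids {1, 12, 17} → MAX(m.amount)=269
  4: ids {9, 26, 27} → MAX(m.amount)=257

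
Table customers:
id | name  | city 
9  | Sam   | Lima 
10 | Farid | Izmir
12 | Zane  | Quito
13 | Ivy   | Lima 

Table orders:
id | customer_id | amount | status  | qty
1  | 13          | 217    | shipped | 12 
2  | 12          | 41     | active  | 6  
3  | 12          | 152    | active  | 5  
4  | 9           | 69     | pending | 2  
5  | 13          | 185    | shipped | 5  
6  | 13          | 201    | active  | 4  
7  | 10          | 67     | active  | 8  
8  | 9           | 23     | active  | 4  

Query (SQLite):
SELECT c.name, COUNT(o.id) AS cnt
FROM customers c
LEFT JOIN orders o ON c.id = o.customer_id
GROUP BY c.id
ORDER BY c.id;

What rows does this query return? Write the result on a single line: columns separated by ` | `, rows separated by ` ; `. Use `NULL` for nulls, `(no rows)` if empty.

Sam | 2 ; Farid | 1 ; Zane | 2 ; Ivy | 3

LEFT JOIN keeps every customers row; unmatched ones get NULL for orders columns.
Group by customers.id and compute COUNT(o.id). COUNT(col) of an all-NULL group is 0.
  9: ids {4, 8} → COUNT(o.id)=2
  10: ids {7} → COUNT(o.id)=1
  12: ids {2, 3} → COUNT(o.id)=2
  13: ids {1, 5, 6} → COUNT(o.id)=3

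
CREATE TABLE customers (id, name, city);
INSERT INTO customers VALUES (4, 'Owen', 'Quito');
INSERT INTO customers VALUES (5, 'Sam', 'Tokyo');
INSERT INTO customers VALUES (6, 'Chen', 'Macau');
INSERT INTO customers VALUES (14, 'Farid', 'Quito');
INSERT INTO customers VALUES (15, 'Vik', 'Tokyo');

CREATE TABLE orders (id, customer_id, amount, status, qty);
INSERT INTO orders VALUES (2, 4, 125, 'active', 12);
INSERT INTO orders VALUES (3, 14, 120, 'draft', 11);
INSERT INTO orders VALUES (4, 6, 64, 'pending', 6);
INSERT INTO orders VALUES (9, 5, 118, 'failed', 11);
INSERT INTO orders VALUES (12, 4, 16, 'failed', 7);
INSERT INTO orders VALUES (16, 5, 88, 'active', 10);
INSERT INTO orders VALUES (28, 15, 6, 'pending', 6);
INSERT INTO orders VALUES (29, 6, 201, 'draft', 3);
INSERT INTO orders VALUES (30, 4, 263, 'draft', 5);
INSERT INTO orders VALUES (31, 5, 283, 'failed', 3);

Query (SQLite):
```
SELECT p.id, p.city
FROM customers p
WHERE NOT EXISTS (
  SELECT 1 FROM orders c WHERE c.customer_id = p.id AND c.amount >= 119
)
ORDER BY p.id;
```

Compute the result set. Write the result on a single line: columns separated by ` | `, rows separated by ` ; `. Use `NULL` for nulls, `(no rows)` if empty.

For each customers row, check whether any orders with matching customer_id has amount >= 119.
Keep rows where that is false.

15 | Tokyo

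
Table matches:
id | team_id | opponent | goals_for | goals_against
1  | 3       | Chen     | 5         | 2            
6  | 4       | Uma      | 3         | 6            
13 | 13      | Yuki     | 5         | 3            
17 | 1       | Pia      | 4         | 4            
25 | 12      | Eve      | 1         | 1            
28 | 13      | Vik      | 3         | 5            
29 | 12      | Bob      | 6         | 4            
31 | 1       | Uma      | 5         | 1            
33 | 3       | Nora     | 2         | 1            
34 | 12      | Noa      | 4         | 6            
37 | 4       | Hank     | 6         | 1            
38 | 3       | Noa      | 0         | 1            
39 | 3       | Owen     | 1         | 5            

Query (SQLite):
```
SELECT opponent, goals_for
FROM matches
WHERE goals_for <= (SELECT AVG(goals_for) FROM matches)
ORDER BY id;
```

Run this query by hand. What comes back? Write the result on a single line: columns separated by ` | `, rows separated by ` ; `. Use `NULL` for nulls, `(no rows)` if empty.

Uma | 3 ; Eve | 1 ; Vik | 3 ; Nora | 2 ; Noa | 0 ; Owen | 1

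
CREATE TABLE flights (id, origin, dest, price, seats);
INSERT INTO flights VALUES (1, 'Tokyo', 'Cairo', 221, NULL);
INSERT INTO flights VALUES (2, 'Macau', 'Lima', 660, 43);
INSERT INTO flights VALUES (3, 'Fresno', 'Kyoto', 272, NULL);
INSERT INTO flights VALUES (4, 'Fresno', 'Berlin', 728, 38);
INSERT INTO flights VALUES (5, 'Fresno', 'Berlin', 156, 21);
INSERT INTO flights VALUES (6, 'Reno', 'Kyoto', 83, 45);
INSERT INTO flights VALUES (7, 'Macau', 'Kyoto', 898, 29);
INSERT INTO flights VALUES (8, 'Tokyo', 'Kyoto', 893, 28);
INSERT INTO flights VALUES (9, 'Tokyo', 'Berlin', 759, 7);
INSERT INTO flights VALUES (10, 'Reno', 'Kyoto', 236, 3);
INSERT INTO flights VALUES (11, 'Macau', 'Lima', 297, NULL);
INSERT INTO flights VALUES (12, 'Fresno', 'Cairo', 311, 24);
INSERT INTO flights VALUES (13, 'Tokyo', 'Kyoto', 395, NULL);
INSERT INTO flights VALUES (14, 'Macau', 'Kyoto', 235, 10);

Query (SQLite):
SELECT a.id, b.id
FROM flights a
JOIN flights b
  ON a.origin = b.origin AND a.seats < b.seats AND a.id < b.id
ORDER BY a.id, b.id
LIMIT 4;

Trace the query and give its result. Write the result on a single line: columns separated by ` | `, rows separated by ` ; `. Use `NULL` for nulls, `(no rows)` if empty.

5 | 12

Pairs (a,b) with same origin, a.seats < b.seats, a.id < b.id.
origin groups: Fresno:{3,4,5,12} Macau:{2,7,11,14} Reno:{6,10} Tokyo:{1,8,9,13}
Ordered by (a.id, b.id); first 4.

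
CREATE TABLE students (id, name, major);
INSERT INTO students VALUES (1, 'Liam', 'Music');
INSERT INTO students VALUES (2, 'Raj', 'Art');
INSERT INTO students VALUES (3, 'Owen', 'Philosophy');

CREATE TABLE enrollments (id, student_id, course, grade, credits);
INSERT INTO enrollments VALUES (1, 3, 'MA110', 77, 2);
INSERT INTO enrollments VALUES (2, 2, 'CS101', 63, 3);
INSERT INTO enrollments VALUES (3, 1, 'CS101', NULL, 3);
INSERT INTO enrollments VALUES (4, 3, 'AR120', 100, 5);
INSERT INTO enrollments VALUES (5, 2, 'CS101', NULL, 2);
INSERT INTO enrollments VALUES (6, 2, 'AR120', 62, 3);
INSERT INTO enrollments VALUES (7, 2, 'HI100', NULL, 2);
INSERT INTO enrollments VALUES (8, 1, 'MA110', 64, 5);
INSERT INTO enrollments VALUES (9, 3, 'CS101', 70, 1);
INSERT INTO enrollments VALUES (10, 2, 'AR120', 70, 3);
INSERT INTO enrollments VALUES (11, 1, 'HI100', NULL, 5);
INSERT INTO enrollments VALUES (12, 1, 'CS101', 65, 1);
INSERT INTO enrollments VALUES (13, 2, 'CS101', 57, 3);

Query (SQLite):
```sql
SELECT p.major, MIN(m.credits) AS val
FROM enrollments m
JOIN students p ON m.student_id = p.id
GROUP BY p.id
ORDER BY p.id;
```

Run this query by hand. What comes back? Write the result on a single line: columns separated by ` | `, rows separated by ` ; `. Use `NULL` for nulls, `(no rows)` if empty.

Join each enrollments row to its students via student_id.
Group joined rows by students.id; compute MIN(m.credits) per group.
  1: ids {3, 8, 11, 12} → MIN(m.credits)=1
  2: ids {2, 5, 6, 7, 10, 13} → MIN(m.credits)=2
  3: ids {1, 4, 9} → MIN(m.credits)=1

Music | 1 ; Art | 2 ; Philosophy | 1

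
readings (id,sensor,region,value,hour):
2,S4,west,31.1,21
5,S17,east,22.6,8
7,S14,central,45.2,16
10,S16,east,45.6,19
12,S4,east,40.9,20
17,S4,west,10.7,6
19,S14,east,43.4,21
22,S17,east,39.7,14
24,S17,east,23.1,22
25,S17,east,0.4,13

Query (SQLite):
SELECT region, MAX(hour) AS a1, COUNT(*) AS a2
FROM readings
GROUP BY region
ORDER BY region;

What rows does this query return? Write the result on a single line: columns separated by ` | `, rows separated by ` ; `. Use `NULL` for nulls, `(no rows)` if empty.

central | 16 | 1 ; east | 22 | 7 ; west | 21 | 2

Group readings by region.
Per group compute: MAX(hour), COUNT(*).
  central: ids {7} → MAX(hour)=16, COUNT(*)=1
  east: ids {5, 10, 12, 19, 22, 24, 25} → MAX(hour)=22, COUNT(*)=7
  west: ids {2, 17} → MAX(hour)=21, COUNT(*)=2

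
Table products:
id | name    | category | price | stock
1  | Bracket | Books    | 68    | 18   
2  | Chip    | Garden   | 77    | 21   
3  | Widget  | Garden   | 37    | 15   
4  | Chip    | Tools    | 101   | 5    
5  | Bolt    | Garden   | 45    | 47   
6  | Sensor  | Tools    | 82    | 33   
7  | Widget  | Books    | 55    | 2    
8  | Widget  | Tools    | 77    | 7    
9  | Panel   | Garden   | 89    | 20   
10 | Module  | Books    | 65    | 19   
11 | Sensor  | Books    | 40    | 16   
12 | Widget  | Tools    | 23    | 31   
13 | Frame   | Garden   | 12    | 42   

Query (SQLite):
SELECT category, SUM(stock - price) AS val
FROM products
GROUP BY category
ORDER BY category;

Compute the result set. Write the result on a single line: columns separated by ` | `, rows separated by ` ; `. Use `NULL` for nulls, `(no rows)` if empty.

Books | -173 ; Garden | -115 ; Tools | -207

For each row compute stock - price.
Group by category; take SUM of the expression per group.
  Books: ids {1, 7, 10, 11} → SUM(stock - price)=-173
  Garden: ids {2, 3, 5, 9, 13} → SUM(stock - price)=-115
  Tools: ids {4, 6, 8, 12} → SUM(stock - price)=-207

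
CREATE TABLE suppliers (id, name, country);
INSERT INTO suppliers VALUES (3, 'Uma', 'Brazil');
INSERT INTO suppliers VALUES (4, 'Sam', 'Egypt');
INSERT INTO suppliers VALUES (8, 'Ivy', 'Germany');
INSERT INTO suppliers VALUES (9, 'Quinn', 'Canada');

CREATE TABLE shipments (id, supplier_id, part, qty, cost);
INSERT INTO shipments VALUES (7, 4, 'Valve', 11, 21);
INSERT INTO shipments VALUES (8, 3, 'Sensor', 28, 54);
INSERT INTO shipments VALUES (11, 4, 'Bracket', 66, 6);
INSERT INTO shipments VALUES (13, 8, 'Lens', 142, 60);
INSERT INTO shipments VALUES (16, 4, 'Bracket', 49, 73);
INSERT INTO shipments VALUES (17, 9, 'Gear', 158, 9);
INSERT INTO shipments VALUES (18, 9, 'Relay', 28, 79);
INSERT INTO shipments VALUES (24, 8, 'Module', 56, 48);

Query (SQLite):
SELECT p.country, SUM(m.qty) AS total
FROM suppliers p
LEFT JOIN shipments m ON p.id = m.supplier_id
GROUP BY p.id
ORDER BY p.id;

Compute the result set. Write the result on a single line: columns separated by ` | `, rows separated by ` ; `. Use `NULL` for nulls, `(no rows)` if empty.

LEFT JOIN keeps every suppliers row; unmatched ones get NULL for shipments columns.
Group by suppliers.id and compute SUM(m.qty). SUM over an all-NULL group is NULL.
  3: ids {8} → SUM(m.qty)=28
  4: ids {7, 11, 16} → SUM(m.qty)=126
  8: ids {13, 24} → SUM(m.qty)=198
  9: ids {17, 18} → SUM(m.qty)=186

Brazil | 28 ; Egypt | 126 ; Germany | 198 ; Canada | 186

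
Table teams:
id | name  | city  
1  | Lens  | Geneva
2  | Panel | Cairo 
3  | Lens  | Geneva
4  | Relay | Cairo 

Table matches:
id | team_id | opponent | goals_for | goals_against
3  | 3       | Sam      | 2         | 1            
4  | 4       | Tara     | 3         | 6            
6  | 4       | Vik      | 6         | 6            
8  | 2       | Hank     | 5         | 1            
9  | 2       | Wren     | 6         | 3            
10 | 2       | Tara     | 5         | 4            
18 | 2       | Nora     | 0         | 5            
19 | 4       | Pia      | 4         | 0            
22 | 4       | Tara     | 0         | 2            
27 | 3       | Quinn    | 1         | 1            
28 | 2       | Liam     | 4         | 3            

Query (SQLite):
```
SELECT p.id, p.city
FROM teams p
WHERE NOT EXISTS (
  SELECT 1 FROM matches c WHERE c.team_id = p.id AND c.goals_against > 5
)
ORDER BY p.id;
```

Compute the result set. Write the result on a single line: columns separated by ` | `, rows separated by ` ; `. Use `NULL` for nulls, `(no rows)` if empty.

1 | Geneva ; 2 | Cairo ; 3 | Geneva

For each teams row, check whether any matches with matching team_id has goals_against > 5.
Keep rows where that is false.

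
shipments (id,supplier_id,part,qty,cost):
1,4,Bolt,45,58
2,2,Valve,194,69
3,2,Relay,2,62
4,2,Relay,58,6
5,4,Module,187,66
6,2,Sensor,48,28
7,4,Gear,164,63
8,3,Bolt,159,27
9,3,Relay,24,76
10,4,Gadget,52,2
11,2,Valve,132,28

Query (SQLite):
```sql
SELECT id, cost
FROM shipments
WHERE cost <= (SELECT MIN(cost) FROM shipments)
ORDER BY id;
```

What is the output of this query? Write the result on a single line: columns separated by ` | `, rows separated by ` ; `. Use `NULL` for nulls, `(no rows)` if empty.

Scalar subquery: MIN(cost) over all shipments rows = 2.
Keep rows where cost <= that value.

10 | 2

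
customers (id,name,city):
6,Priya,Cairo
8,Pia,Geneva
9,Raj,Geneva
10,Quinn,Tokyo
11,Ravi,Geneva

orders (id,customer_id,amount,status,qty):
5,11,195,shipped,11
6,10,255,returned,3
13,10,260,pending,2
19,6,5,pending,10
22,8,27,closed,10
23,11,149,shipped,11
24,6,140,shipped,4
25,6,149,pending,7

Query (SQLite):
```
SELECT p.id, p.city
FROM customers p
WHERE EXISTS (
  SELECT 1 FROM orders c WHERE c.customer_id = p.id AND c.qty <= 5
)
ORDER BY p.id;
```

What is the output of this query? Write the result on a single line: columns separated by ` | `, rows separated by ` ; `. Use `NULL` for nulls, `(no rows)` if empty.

6 | Cairo ; 10 | Tokyo

For each customers row, check whether any orders with matching customer_id has qty <= 5.
Keep rows where that is true.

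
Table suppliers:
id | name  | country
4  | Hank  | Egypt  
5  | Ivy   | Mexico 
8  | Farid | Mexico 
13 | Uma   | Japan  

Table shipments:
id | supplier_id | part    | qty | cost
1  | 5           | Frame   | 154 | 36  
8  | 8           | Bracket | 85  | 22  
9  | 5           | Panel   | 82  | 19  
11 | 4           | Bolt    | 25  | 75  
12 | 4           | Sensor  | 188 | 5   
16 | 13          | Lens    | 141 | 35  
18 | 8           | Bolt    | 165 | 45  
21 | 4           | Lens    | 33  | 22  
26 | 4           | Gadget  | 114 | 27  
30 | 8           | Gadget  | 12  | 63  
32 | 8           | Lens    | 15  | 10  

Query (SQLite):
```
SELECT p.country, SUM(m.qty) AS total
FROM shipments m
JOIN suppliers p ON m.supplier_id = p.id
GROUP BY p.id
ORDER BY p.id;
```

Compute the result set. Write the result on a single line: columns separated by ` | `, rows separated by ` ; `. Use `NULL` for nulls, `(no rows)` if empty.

Egypt | 360 ; Mexico | 236 ; Mexico | 277 ; Japan | 141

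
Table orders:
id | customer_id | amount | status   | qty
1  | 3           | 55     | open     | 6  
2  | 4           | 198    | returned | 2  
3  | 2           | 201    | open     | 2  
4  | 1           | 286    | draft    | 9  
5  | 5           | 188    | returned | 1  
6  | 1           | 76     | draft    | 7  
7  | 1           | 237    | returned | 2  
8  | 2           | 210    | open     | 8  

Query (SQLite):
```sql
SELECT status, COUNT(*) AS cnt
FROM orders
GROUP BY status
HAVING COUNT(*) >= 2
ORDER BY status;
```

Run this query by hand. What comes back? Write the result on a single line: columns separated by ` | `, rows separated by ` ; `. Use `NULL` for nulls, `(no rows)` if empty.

draft | 2 ; open | 3 ; returned | 3

Partition orders by status; compute COUNT(*) within each group.
HAVING: keep groups with count ≥ 2.
  draft: ids {4, 6} → COUNT(*)=2
  open: ids {1, 3, 8} → COUNT(*)=3
  returned: ids {2, 5, 7} → COUNT(*)=3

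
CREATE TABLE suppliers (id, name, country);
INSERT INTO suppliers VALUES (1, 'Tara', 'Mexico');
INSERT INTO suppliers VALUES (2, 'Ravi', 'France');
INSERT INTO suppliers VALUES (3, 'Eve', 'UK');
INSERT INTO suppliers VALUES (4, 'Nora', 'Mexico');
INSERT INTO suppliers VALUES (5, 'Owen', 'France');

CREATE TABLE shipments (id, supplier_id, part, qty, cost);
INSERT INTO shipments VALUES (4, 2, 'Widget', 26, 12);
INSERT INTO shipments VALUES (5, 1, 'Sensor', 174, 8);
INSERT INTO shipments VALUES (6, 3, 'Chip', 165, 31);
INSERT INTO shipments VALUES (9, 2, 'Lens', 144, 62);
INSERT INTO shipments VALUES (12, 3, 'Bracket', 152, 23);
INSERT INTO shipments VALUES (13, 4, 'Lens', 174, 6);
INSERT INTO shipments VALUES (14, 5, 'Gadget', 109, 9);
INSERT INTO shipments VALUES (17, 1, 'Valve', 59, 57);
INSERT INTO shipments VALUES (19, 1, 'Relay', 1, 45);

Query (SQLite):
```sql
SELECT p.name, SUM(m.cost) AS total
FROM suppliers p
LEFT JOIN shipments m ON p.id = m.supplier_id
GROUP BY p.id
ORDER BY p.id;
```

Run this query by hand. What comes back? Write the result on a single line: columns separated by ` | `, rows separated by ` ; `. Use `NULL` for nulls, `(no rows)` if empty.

Tara | 110 ; Ravi | 74 ; Eve | 54 ; Nora | 6 ; Owen | 9

LEFT JOIN keeps every suppliers row; unmatched ones get NULL for shipments columns.
Group by suppliers.id and compute SUM(m.cost). SUM over an all-NULL group is NULL.
  1: ids {5, 17, 19} → SUM(m.cost)=110
  2: ids {4, 9} → SUM(m.cost)=74
  3: ids {6, 12} → SUM(m.cost)=54
  4: ids {13} → SUM(m.cost)=6
  5: ids {14} → SUM(m.cost)=9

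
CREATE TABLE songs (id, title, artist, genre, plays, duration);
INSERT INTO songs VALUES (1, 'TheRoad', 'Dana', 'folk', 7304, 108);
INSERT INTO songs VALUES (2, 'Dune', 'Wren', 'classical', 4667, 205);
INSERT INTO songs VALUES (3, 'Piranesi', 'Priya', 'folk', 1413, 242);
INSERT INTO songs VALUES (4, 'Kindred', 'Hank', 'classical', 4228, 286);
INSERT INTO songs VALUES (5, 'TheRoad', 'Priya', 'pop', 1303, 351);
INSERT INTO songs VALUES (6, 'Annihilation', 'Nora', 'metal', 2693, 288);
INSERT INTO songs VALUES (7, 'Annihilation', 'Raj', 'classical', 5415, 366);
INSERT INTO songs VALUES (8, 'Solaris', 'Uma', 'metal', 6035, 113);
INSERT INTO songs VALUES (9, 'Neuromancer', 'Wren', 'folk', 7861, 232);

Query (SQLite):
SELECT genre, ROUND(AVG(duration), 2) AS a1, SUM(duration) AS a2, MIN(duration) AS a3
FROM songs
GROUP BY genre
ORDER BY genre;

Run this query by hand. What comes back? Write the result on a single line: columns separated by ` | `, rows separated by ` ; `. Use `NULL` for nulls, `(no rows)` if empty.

classical | 285.67 | 857 | 205 ; folk | 194 | 582 | 108 ; metal | 200.5 | 401 | 113 ; pop | 351 | 351 | 351

Group songs by genre.
Per group compute: ROUND(AVG(duration), 2), SUM(duration), MIN(duration).
  classical: ids {2, 4, 7} → ROUND(AVG(duration), 2)=285.67, SUM(duration)=857, MIN(duration)=205
  folk: ids {1, 3, 9} → ROUND(AVG(duration), 2)=194, SUM(duration)=582, MIN(duration)=108
  metal: ids {6, 8} → ROUND(AVG(duration), 2)=200.5, SUM(duration)=401, MIN(duration)=113
  pop: ids {5} → ROUND(AVG(duration), 2)=351, SUM(duration)=351, MIN(duration)=351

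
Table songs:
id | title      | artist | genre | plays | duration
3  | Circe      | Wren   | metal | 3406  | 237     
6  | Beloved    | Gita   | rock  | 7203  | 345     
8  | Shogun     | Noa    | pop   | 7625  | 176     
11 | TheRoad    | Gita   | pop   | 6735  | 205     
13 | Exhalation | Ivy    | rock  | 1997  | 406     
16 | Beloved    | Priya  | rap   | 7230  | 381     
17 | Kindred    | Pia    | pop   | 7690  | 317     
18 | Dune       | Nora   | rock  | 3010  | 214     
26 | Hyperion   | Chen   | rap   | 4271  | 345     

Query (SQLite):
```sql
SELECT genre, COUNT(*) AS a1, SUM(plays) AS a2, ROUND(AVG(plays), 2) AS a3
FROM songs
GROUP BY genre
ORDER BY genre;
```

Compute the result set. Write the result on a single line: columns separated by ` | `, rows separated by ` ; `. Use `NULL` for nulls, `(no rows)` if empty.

metal | 1 | 3406 | 3406 ; pop | 3 | 22050 | 7350 ; rap | 2 | 11501 | 5750.5 ; rock | 3 | 12210 | 4070

Group songs by genre.
Per group compute: COUNT(*), SUM(plays), ROUND(AVG(plays), 2).
  metal: ids {3} → COUNT(*)=1, SUM(plays)=3406, ROUND(AVG(plays), 2)=3406
  pop: ids {8, 11, 17} → COUNT(*)=3, SUM(plays)=22050, ROUND(AVG(plays), 2)=7350
  rap: ids {16, 26} → COUNT(*)=2, SUM(plays)=11501, ROUND(AVG(plays), 2)=5750.5
  rock: ids {6, 13, 18} → COUNT(*)=3, SUM(plays)=12210, ROUND(AVG(plays), 2)=4070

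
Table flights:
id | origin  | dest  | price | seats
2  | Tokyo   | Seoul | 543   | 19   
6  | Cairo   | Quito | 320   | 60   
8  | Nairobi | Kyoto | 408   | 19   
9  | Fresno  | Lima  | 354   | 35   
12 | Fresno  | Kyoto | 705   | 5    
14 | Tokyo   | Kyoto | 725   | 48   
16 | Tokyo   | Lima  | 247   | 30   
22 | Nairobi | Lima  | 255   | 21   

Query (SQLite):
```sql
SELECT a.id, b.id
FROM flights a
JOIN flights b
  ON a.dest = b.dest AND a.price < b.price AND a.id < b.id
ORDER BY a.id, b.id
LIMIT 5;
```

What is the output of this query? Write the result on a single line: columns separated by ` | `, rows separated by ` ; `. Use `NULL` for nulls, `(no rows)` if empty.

Pairs (a,b) with same dest, a.price < b.price, a.id < b.id.
dest groups: Kyoto:{8,12,14} Lima:{9,16,22} Quito:{6} Seoul:{2}
Ordered by (a.id, b.id); first 5.

8 | 12 ; 8 | 14 ; 12 | 14 ; 16 | 22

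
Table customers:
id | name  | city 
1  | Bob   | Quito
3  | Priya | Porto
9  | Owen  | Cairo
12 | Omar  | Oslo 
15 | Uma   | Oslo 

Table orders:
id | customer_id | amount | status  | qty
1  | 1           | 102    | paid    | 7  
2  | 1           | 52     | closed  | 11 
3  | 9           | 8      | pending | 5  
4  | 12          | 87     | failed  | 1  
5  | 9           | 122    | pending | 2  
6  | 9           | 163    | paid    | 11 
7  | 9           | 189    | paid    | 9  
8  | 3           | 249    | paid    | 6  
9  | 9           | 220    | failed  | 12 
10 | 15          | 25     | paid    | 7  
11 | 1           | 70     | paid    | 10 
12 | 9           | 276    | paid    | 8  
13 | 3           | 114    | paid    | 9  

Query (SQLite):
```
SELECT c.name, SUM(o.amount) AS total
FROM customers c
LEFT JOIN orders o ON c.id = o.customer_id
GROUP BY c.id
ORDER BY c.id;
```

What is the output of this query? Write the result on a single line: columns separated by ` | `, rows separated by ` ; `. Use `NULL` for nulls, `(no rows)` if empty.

Bob | 224 ; Priya | 363 ; Owen | 978 ; Omar | 87 ; Uma | 25

LEFT JOIN keeps every customers row; unmatched ones get NULL for orders columns.
Group by customers.id and compute SUM(o.amount). SUM over an all-NULL group is NULL.
  1: ids {1, 2, 11} → SUM(o.amount)=224
  3: ids {8, 13} → SUM(o.amount)=363
  9: ids {3, 5, 6, 7, 9, 12} → SUM(o.amount)=978
  12: ids {4} → SUM(o.amount)=87
  15: ids {10} → SUM(o.amount)=25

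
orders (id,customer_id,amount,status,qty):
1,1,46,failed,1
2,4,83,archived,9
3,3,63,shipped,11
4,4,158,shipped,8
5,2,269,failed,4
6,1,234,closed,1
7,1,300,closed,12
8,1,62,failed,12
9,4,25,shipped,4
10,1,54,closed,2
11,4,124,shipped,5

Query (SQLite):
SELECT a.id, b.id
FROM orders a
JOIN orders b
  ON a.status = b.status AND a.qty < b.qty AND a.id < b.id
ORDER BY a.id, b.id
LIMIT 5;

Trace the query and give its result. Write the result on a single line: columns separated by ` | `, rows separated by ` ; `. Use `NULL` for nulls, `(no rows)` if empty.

Pairs (a,b) with same status, a.qty < b.qty, a.id < b.id.
status groups: archived:{2} closed:{6,7,10} failed:{1,5,8} shipped:{3,4,9,11}
Ordered by (a.id, b.id); first 5.

1 | 5 ; 1 | 8 ; 5 | 8 ; 6 | 7 ; 6 | 10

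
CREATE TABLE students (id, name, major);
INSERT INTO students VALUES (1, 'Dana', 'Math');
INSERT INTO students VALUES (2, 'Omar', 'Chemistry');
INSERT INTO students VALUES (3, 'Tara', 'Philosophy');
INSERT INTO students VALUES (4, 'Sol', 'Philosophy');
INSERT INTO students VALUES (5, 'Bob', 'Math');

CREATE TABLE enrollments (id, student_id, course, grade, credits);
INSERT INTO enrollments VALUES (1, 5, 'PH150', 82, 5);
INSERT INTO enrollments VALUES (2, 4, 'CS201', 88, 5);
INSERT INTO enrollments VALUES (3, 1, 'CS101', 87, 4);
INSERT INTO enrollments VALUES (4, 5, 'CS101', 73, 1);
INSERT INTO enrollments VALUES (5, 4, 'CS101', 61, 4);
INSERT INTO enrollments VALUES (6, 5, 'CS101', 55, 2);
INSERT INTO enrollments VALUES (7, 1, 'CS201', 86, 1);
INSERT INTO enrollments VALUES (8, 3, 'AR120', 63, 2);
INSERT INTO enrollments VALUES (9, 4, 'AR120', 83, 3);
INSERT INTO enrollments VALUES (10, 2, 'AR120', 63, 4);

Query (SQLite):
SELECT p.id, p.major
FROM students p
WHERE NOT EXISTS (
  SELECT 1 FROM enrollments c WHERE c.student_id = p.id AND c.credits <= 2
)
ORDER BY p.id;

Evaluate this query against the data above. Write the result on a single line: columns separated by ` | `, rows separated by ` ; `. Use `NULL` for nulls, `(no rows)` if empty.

For each students row, check whether any enrollments with matching student_id has credits <= 2.
Keep rows where that is false.

2 | Chemistry ; 4 | Philosophy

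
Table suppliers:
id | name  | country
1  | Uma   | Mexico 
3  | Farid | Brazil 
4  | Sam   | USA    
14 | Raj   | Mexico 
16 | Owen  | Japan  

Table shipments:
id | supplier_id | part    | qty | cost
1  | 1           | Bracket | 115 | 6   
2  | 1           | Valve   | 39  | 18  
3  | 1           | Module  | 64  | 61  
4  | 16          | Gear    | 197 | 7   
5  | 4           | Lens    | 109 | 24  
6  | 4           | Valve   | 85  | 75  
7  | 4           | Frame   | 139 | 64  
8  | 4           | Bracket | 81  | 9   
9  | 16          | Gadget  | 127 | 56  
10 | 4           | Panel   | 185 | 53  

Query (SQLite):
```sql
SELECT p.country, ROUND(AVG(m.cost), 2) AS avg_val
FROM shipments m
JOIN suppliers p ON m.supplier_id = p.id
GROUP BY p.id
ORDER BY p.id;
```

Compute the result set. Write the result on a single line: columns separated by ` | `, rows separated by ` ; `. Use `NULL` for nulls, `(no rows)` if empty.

Mexico | 28.33 ; USA | 45 ; Japan | 31.5

Join each shipments row to its suppliers via supplier_id.
Group joined rows by suppliers.id; compute ROUND(AVG(m.cost), 2) per group.
  1: ids {1, 2, 3} → ROUND(AVG(m.cost), 2)=28.33
  4: ids {5, 6, 7, 8, 10} → ROUND(AVG(m.cost), 2)=45
  16: ids {4, 9} → ROUND(AVG(m.cost), 2)=31.5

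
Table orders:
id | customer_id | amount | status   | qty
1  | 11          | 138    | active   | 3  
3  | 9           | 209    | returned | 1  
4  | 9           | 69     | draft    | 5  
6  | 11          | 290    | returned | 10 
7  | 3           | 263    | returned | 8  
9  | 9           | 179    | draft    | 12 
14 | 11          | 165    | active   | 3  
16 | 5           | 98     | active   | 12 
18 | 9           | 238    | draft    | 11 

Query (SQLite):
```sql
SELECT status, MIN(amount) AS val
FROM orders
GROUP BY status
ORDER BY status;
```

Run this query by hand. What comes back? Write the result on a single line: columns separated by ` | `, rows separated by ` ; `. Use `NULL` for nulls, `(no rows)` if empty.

Partition orders by status; compute MIN(amount) within each group.
  active: ids {1, 14, 16} → MIN(amount)=98
  draft: ids {4, 9, 18} → MIN(amount)=69
  returned: ids {3, 6, 7} → MIN(amount)=209

active | 98 ; draft | 69 ; returned | 209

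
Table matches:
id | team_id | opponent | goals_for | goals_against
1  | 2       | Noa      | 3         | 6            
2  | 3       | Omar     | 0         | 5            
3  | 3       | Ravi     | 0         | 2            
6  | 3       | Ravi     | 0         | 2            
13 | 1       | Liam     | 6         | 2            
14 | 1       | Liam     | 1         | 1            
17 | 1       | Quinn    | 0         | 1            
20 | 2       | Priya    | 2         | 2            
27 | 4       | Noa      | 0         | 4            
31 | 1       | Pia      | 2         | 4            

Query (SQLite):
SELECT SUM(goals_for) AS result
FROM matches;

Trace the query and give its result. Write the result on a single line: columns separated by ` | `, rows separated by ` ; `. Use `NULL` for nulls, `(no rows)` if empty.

All goals_for values: [3, 0, 0, 0, 6, 1, 0, 2, 0, 2].
SUM of non-NULL values = 14.

14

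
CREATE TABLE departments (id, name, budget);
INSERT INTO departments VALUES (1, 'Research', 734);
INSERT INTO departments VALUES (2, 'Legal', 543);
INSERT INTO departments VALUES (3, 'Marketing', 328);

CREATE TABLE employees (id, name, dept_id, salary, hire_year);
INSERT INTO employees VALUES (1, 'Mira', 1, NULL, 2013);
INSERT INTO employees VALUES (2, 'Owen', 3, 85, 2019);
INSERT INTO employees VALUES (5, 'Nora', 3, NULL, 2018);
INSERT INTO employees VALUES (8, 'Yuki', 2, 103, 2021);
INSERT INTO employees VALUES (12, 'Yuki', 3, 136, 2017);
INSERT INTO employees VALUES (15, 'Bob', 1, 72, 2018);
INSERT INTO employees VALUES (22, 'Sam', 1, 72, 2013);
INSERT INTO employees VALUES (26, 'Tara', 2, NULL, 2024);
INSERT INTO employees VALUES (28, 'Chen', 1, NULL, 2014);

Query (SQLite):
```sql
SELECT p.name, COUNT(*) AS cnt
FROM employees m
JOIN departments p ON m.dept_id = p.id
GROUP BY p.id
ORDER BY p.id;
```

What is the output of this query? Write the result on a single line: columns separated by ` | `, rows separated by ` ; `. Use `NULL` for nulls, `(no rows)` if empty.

Research | 4 ; Legal | 2 ; Marketing | 3

Join each employees row to its departments via dept_id.
Group joined rows by departments.id; compute COUNT(*) per group.
  1: ids {1, 15, 22, 28} → COUNT(*)=4
  2: ids {8, 26} → COUNT(*)=2
  3: ids {2, 5, 12} → COUNT(*)=3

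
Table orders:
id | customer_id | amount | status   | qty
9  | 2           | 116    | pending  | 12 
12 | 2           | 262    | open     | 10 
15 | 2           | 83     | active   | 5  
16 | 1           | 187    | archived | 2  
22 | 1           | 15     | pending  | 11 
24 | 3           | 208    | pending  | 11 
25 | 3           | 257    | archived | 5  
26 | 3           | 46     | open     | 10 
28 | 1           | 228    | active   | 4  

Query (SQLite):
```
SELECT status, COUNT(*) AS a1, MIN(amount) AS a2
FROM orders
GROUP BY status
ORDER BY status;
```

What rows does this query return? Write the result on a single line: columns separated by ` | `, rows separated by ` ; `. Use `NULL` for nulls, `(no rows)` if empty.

Group orders by status.
Per group compute: COUNT(*), MIN(amount).
  active: ids {15, 28} → COUNT(*)=2, MIN(amount)=83
  archived: ids {16, 25} → COUNT(*)=2, MIN(amount)=187
  open: ids {12, 26} → COUNT(*)=2, MIN(amount)=46
  pending: ids {9, 22, 24} → COUNT(*)=3, MIN(amount)=15

active | 2 | 83 ; archived | 2 | 187 ; open | 2 | 46 ; pending | 3 | 15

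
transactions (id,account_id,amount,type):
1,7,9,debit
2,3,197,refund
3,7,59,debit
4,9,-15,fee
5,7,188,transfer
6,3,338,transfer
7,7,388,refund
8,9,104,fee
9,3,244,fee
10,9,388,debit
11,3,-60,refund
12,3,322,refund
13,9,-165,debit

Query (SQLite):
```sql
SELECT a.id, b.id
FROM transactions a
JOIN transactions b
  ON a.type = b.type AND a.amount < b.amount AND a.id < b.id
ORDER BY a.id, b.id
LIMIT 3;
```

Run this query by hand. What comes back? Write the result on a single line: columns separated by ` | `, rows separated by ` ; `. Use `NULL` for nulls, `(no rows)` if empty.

Pairs (a,b) with same type, a.amount < b.amount, a.id < b.id.
type groups: debit:{1,3,10,13} fee:{4,8,9} refund:{2,7,11,12} transfer:{5,6}
Ordered by (a.id, b.id); first 3.

1 | 3 ; 1 | 10 ; 2 | 7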